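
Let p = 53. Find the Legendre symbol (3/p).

Euler's criterion: (3/53) ≡ 3^26 (mod 53).
3^2 ≡ 9 (mod 53)
3^4 ≡ 28 (mod 53)
3^8 ≡ 42 (mod 53)
3^16 ≡ 15 (mod 53)
3^26 = 3^(16+8+2) ≡ 52 (mod 53).
Result is 52 ≡ −1, so (3/53) = −1.

-1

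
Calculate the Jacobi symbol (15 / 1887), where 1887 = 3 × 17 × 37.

Reciprocity: 15 ≡ 3 and 1887 ≡ 3 (mod 4), so (15/1887) = −(1887/15).
Reduce top mod 15: now compute (12/15).
Pull out 2^2: since 15 ≡ 7 (mod 8), (2/15) = +1, so (2/15)^2 = +1.
Reciprocity: 3 ≡ 3 and 15 ≡ 3 (mod 4), so (3/15) = −(15/3).
Reduce top mod 3: now compute (0/3).
Top reduces to 0: gcd > 1, so the symbol is 0.

0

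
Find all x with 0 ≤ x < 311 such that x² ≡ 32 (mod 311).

47, 264

Since 311 ≡ 3 (mod 4), a square root of 32 is 32^((311+1)/4) = 32^78 mod 311.
Repeated squaring: 32^2≡91, 32^4≡195, 32^8≡83, 32^16≡47, 32^32≡32, 32^64≡91 (mod 311).
32^78 = 32^(64+8+4+2) ≡ 47 (mod 311).
Check: 47² = 2209 ≡ 32 (mod 311). The two roots are 47 and 264.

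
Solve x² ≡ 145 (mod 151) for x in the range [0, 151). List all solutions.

30, 121

Since 151 ≡ 3 (mod 4), a square root of 145 is 145^((151+1)/4) = 145^38 mod 151.
Repeated squaring: 145^2≡36, 145^4≡88, 145^8≡43, 145^16≡37, 145^32≡10 (mod 151).
145^38 = 145^(32+4+2) ≡ 121 (mod 151).
Check: 121² = 14641 ≡ 145 (mod 151). The two roots are 30 and 121.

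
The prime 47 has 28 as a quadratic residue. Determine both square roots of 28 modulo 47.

13, 34

Since 47 ≡ 3 (mod 4), a square root of 28 is 28^((47+1)/4) = 28^12 mod 47.
Repeated squaring: 28^2≡32, 28^4≡37, 28^8≡6 (mod 47).
28^12 = 28^(8+4) ≡ 34 (mod 47).
Check: 34² = 1156 ≡ 28 (mod 47). The two roots are 13 and 34.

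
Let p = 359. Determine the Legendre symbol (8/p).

1

Euler's criterion: (8/359) ≡ 8^179 (mod 359).
8^2 ≡ 64 (mod 359)
8^4 ≡ 147 (mod 359)
8^8 ≡ 69 (mod 359)
8^16 ≡ 94 (mod 359)
8^32 ≡ 220 (mod 359)
8^64 ≡ 294 (mod 359)
8^128 ≡ 276 (mod 359)
8^179 = 8^(128+32+16+2+1) ≡ 1 (mod 359).
Result is 1, so (8/359) = 1.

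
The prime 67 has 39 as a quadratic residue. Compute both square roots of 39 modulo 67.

21, 46

Since 67 ≡ 3 (mod 4), a square root of 39 is 39^((67+1)/4) = 39^17 mod 67.
Repeated squaring: 39^2≡47, 39^4≡65, 39^8≡4, 39^16≡16 (mod 67).
39^17 = 39^(16+1) ≡ 21 (mod 67).
Check: 21² = 441 ≡ 39 (mod 67). The two roots are 21 and 46.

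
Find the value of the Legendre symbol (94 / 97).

Pull out 2: since 97 ≡ 1 (mod 8), (2/97) = +1.
Reciprocity: 47 ≡ 3 and 97 ≡ 1 (mod 4), so (47/97) = +(97/47).
Reduce top mod 47: now compute (3/47).
Reciprocity: 3 ≡ 3 and 47 ≡ 3 (mod 4), so (3/47) = −(47/3).
Reduce top mod 3: now compute (2/3).
Pull out 2: since 3 ≡ 3 (mod 8), (2/3) = -1.
Reached (1/3) = 1. Collecting the sign flips along the way, the symbol is +1.

1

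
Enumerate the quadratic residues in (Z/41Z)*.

Square k = 1,…,20 (k and 41−k give the same square):
1²=1, 2²=4, 3²=9, 4²=16, 5²=25, 6²=36, 7²≡8, 8²≡23, 9²≡40, 10²≡18, 11²≡39, 12²≡21, 13²≡5, 14²≡32, 15²≡20, 16²≡10, 17²≡2, 18²≡37, 19²≡33, 20²≡31 (mod 41).
So the quadratic residues mod 41 are {1, 2, 4, 5, 8, 9, 10, 16, 18, 20, 21, 23, 25, 31, 32, 33, 36, 37, 39, 40}.

1, 2, 4, 5, 8, 9, 10, 16, 18, 20, 21, 23, 25, 31, 32, 33, 36, 37, 39, 40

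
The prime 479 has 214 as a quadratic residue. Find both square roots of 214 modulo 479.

Since 479 ≡ 3 (mod 4), a square root of 214 is 214^((479+1)/4) = 214^120 mod 479.
Repeated squaring: 214^2≡291, 214^4≡377, 214^8≡345, 214^16≡233, 214^32≡162, 214^64≡378 (mod 479).
214^120 = 214^(64+32+16+8) ≡ 385 (mod 479).
Check: 385² = 148225 ≡ 214 (mod 479). The two roots are 94 and 385.

94, 385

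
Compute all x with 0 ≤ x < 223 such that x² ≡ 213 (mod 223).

92, 131

Since 223 ≡ 3 (mod 4), a square root of 213 is 213^((223+1)/4) = 213^56 mod 223.
Repeated squaring: 213^2≡100, 213^4≡188, 213^8≡110, 213^16≡58, 213^32≡19 (mod 223).
213^56 = 213^(32+16+8) ≡ 131 (mod 223).
Check: 131² = 17161 ≡ 213 (mod 223). The two roots are 92 and 131.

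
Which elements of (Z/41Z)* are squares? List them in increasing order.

1 2 4 5 8 9 10 16 18 20 21 23 25 31 32 33 36 37 39 40

Square k = 1,…,20 (k and 41−k give the same square):
1²=1, 2²=4, 3²=9, 4²=16, 5²=25, 6²=36, 7²≡8, 8²≡23, 9²≡40, 10²≡18, 11²≡39, 12²≡21, 13²≡5, 14²≡32, 15²≡20, 16²≡10, 17²≡2, 18²≡37, 19²≡33, 20²≡31 (mod 41).
So the quadratic residues mod 41 are {1, 2, 4, 5, 8, 9, 10, 16, 18, 20, 21, 23, 25, 31, 32, 33, 36, 37, 39, 40}.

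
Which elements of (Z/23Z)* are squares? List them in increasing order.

Square k = 1,…,11 (k and 23−k give the same square):
1²=1, 2²=4, 3²=9, 4²=16, 5²≡2, 6²≡13, 7²≡3, 8²≡18, 9²≡12, 10²≡8, 11²≡6 (mod 23).
So the quadratic residues mod 23 are {1, 2, 3, 4, 6, 8, 9, 12, 13, 16, 18}.

1 2 3 4 6 8 9 12 13 16 18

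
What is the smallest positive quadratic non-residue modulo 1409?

3

(2/1409) = +1, so 2 is a residue.
(3/1409) = −1, so 3 is the smallest positive non-residue mod 1409.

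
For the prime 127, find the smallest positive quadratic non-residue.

(2/127) = +1, so 2 is a residue.
(3/127) = −1, so 3 is the smallest positive non-residue mod 127.

3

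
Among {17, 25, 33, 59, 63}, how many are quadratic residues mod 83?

(17/83) = +1 → QR.
(25/83) = +1 → QR.
(33/83) = +1 → QR.
(59/83) = +1 → QR.
(63/83) = +1 → QR.
Total quadratic residues among the 5: 5.

5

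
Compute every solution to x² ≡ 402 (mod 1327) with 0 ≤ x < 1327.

548, 779

Since 1327 ≡ 3 (mod 4), a square root of 402 is 402^((1327+1)/4) = 402^332 mod 1327.
Repeated squaring: 402^2≡1037, 402^4≡499, 402^8≡852, 402^16≡35, 402^32≡1225, 402^64≡1115, 402^128≡1153, 402^256≡1082 (mod 1327).
402^332 = 402^(256+64+8+4) ≡ 779 (mod 1327).
Check: 779² = 606841 ≡ 402 (mod 1327). The two roots are 548 and 779.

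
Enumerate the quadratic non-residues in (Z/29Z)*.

2,3,8,10,11,12,14,15,17,18,19,21,26,27

Square k = 1,…,14 (k and 29−k give the same square):
1²=1, 2²=4, 3²=9, 4²=16, 5²=25, 6²≡7, 7²≡20, 8²≡6, 9²≡23, 10²≡13, 11²≡5, 12²≡28, 13²≡24, 14²≡22 (mod 29).
The residues are {1, 4, 5, 6, 7, 9, 13, 16, 20, 22, 23, 24, 25, 28}; the non-residues are the remaining 14 nonzero classes.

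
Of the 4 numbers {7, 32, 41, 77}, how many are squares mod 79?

1

(7/79) = -1 → non-residue.
(32/79) = +1 → QR.
(41/79) = -1 → non-residue.
(77/79) = -1 → non-residue.
Total quadratic residues among the 4: 1.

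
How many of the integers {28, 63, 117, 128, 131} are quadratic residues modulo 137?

3

(28/137) = +1 → QR.
(63/137) = +1 → QR.
(117/137) = -1 → non-residue.
(128/137) = +1 → QR.
(131/137) = -1 → non-residue.
Total quadratic residues among the 5: 3.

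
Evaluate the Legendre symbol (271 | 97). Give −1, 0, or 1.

-1

Euler's criterion: (271/97) ≡ 77^48 (mod 97).
77^2 ≡ 12 (mod 97)
77^4 ≡ 47 (mod 97)
77^8 ≡ 75 (mod 97)
77^16 ≡ 96 (mod 97)
77^32 ≡ 1 (mod 97)
77^48 = 77^(32+16) ≡ 96 (mod 97).
Result is 96 ≡ −1, so (271/97) = −1.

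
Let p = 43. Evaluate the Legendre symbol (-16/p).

Euler's criterion: (-16/43) ≡ 27^21 (mod 43).
27^2 ≡ 41 (mod 43)
27^4 ≡ 4 (mod 43)
27^8 ≡ 16 (mod 43)
27^16 ≡ 41 (mod 43)
27^21 = 27^(16+4+1) ≡ 42 (mod 43).
Result is 42 ≡ −1, so (-16/43) = −1.

-1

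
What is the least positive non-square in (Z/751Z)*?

(2/751) = +1, so 2 is a residue.
(3/751) = −1, so 3 is the smallest positive non-residue mod 751.

3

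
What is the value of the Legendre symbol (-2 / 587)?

1

First reduce: -2 ≡ 585 (mod 587).
Reciprocity: 585 ≡ 1 and 587 ≡ 3 (mod 4), so (585/587) = +(587/585).
Reduce top mod 585: now compute (2/585).
Pull out 2: since 585 ≡ 1 (mod 8), (2/585) = +1.
Reached (1/585) = 1. Collecting the sign flips along the way, the symbol is +1.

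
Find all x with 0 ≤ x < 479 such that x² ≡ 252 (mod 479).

228, 251

Since 479 ≡ 3 (mod 4), a square root of 252 is 252^((479+1)/4) = 252^120 mod 479.
Repeated squaring: 252^2≡276, 252^4≡15, 252^8≡225, 252^16≡330, 252^32≡167, 252^64≡107 (mod 479).
252^120 = 252^(64+32+16+8) ≡ 251 (mod 479).
Check: 251² = 63001 ≡ 252 (mod 479). The two roots are 228 and 251.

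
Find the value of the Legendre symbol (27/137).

Reciprocity: 27 ≡ 3 and 137 ≡ 1 (mod 4), so (27/137) = +(137/27).
Reduce top mod 27: now compute (2/27).
Pull out 2: since 27 ≡ 3 (mod 8), (2/27) = -1.
Reached (1/27) = 1. Collecting the sign flips along the way, the symbol is -1.

-1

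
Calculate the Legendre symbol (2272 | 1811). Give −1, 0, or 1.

1

First reduce: 2272 ≡ 461 (mod 1811).
Reciprocity: 461 ≡ 1 and 1811 ≡ 3 (mod 4), so (461/1811) = +(1811/461).
Reduce top mod 461: now compute (428/461).
Pull out 2^2: since 461 ≡ 5 (mod 8), (2/461) = -1, so (2/461)^2 = +1.
Reciprocity: 107 ≡ 3 and 461 ≡ 1 (mod 4), so (107/461) = +(461/107).
Reduce top mod 107: now compute (33/107).
Reciprocity: 33 ≡ 1 and 107 ≡ 3 (mod 4), so (33/107) = +(107/33).
Reduce top mod 33: now compute (8/33).
Pull out 2^3: since 33 ≡ 1 (mod 8), (2/33) = +1, so (2/33)^3 = +1.
Reached (1/33) = 1. Collecting the sign flips along the way, the symbol is +1.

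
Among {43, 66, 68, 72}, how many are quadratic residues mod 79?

1

(43/79) = -1 → non-residue.
(66/79) = -1 → non-residue.
(68/79) = -1 → non-residue.
(72/79) = +1 → QR.
Total quadratic residues among the 4: 1.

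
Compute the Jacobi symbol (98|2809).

Pull out 2: since 2809 ≡ 1 (mod 8), (2/2809) = +1.
Reciprocity: 49 ≡ 1 and 2809 ≡ 1 (mod 4), so (49/2809) = +(2809/49).
Reduce top mod 49: now compute (16/49).
Pull out 2^4: since 49 ≡ 1 (mod 8), (2/49) = +1, so (2/49)^4 = +1.
Reached (1/49) = 1. Collecting the sign flips along the way, the symbol is +1.

1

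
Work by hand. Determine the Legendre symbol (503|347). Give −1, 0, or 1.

1

First reduce: 503 ≡ 156 (mod 347).
Pull out 2^2: since 347 ≡ 3 (mod 8), (2/347) = -1, so (2/347)^2 = +1.
Reciprocity: 39 ≡ 3 and 347 ≡ 3 (mod 4), so (39/347) = −(347/39).
Reduce top mod 39: now compute (35/39).
Reciprocity: 35 ≡ 3 and 39 ≡ 3 (mod 4), so (35/39) = −(39/35).
Reduce top mod 35: now compute (4/35).
Pull out 2^2: since 35 ≡ 3 (mod 8), (2/35) = -1, so (2/35)^2 = +1.
Reached (1/35) = 1. Collecting the sign flips along the way, the symbol is +1.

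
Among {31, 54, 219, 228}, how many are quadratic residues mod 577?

(31/577) = +1 → QR.
(54/577) = +1 → QR.
(219/577) = -1 → non-residue.
(228/577) = +1 → QR.
Total quadratic residues among the 4: 3.

3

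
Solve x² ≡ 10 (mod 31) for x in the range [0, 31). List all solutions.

Since 31 ≡ 3 (mod 4), a square root of 10 is 10^((31+1)/4) = 10^8 mod 31.
Repeated squaring: 10^2≡7, 10^4≡18, 10^8≡14 (mod 31).
10^8 = 10^(8) ≡ 14 (mod 31).
Check: 14² = 196 ≡ 10 (mod 31). The two roots are 14 and 17.

14, 17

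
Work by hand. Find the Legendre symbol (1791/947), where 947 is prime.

-1

First reduce: 1791 ≡ 844 (mod 947).
Pull out 2^2: since 947 ≡ 3 (mod 8), (2/947) = -1, so (2/947)^2 = +1.
Reciprocity: 211 ≡ 3 and 947 ≡ 3 (mod 4), so (211/947) = −(947/211).
Reduce top mod 211: now compute (103/211).
Reciprocity: 103 ≡ 3 and 211 ≡ 3 (mod 4), so (103/211) = −(211/103).
Reduce top mod 103: now compute (5/103).
Reciprocity: 5 ≡ 1 and 103 ≡ 3 (mod 4), so (5/103) = +(103/5).
Reduce top mod 5: now compute (3/5).
Reciprocity: 3 ≡ 3 and 5 ≡ 1 (mod 4), so (3/5) = +(5/3).
Reduce top mod 3: now compute (2/3).
Pull out 2: since 3 ≡ 3 (mod 8), (2/3) = -1.
Reached (1/3) = 1. Collecting the sign flips along the way, the symbol is -1.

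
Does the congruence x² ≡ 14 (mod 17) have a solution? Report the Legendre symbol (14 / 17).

Pull out 2: since 17 ≡ 1 (mod 8), (2/17) = +1.
Reciprocity: 7 ≡ 3 and 17 ≡ 1 (mod 4), so (7/17) = +(17/7).
Reduce top mod 7: now compute (3/7).
Reciprocity: 3 ≡ 3 and 7 ≡ 3 (mod 4), so (3/7) = −(7/3).
Reduce top mod 3: now compute (1/3).
Reached (1/3) = 1. Collecting the sign flips along the way, the symbol is -1.

-1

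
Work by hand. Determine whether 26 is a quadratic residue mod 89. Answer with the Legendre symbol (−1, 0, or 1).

Euler's criterion: (26/89) ≡ 26^44 (mod 89).
26^2 ≡ 53 (mod 89)
26^4 ≡ 50 (mod 89)
26^8 ≡ 8 (mod 89)
26^16 ≡ 64 (mod 89)
26^32 ≡ 2 (mod 89)
26^44 = 26^(32+8+4) ≡ 88 (mod 89).
Result is 88 ≡ −1, so (26/89) = −1.

-1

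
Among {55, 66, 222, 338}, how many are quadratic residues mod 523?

1

(55/523) = -1 → non-residue.
(66/523) = +1 → QR.
(222/523) = -1 → non-residue.
(338/523) = -1 → non-residue.
Total quadratic residues among the 4: 1.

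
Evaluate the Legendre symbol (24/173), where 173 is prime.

1

Pull out 2^3: since 173 ≡ 5 (mod 8), (2/173) = -1, so (2/173)^3 = -1.
Reciprocity: 3 ≡ 3 and 173 ≡ 1 (mod 4), so (3/173) = +(173/3).
Reduce top mod 3: now compute (2/3).
Pull out 2: since 3 ≡ 3 (mod 8), (2/3) = -1.
Reached (1/3) = 1. Collecting the sign flips along the way, the symbol is +1.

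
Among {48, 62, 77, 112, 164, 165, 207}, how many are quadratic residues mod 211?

1

(48/211) = -1 → non-residue.
(62/211) = +1 → QR.
(77/211) = -1 → non-residue.
(112/211) = -1 → non-residue.
(164/211) = -1 → non-residue.
(165/211) = -1 → non-residue.
(207/211) = -1 → non-residue.
Total quadratic residues among the 7: 1.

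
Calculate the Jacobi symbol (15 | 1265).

Reciprocity: 15 ≡ 3 and 1265 ≡ 1 (mod 4), so (15/1265) = +(1265/15).
Reduce top mod 15: now compute (5/15).
Reciprocity: 5 ≡ 1 and 15 ≡ 3 (mod 4), so (5/15) = +(15/5).
Reduce top mod 5: now compute (0/5).
Top reduces to 0: gcd > 1, so the symbol is 0.

0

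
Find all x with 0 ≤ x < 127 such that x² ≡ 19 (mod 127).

20, 107

Since 127 ≡ 3 (mod 4), a square root of 19 is 19^((127+1)/4) = 19^32 mod 127.
Repeated squaring: 19^2≡107, 19^4≡19, 19^8≡107, 19^16≡19, 19^32≡107 (mod 127).
19^32 = 19^(32) ≡ 107 (mod 127).
Check: 107² = 11449 ≡ 19 (mod 127). The two roots are 20 and 107.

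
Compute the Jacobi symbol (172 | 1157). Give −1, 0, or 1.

-1

Pull out 2^2: since 1157 ≡ 5 (mod 8), (2/1157) = -1, so (2/1157)^2 = +1.
Reciprocity: 43 ≡ 3 and 1157 ≡ 1 (mod 4), so (43/1157) = +(1157/43).
Reduce top mod 43: now compute (39/43).
Reciprocity: 39 ≡ 3 and 43 ≡ 3 (mod 4), so (39/43) = −(43/39).
Reduce top mod 39: now compute (4/39).
Pull out 2^2: since 39 ≡ 7 (mod 8), (2/39) = +1, so (2/39)^2 = +1.
Reached (1/39) = 1. Collecting the sign flips along the way, the symbol is -1.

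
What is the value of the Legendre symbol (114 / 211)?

1

Pull out 2: since 211 ≡ 3 (mod 8), (2/211) = -1.
Reciprocity: 57 ≡ 1 and 211 ≡ 3 (mod 4), so (57/211) = +(211/57).
Reduce top mod 57: now compute (40/57).
Pull out 2^3: since 57 ≡ 1 (mod 8), (2/57) = +1, so (2/57)^3 = +1.
Reciprocity: 5 ≡ 1 and 57 ≡ 1 (mod 4), so (5/57) = +(57/5).
Reduce top mod 5: now compute (2/5).
Pull out 2: since 5 ≡ 5 (mod 8), (2/5) = -1.
Reached (1/5) = 1. Collecting the sign flips along the way, the symbol is +1.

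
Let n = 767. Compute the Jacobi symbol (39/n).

Reciprocity: 39 ≡ 3 and 767 ≡ 3 (mod 4), so (39/767) = −(767/39).
Reduce top mod 39: now compute (26/39).
Pull out 2: since 39 ≡ 7 (mod 8), (2/39) = +1.
Reciprocity: 13 ≡ 1 and 39 ≡ 3 (mod 4), so (13/39) = +(39/13).
Reduce top mod 13: now compute (0/13).
Top reduces to 0: gcd > 1, so the symbol is 0.

0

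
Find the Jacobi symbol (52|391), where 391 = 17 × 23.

Pull out 2^2: since 391 ≡ 7 (mod 8), (2/391) = +1, so (2/391)^2 = +1.
Reciprocity: 13 ≡ 1 and 391 ≡ 3 (mod 4), so (13/391) = +(391/13).
Reduce top mod 13: now compute (1/13).
Reached (1/13) = 1. Collecting the sign flips along the way, the symbol is +1.

1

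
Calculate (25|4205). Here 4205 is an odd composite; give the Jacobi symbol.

Reciprocity: 25 ≡ 1 and 4205 ≡ 1 (mod 4), so (25/4205) = +(4205/25).
Reduce top mod 25: now compute (5/25).
Reciprocity: 5 ≡ 1 and 25 ≡ 1 (mod 4), so (5/25) = +(25/5).
Reduce top mod 5: now compute (0/5).
Top reduces to 0: gcd > 1, so the symbol is 0.

0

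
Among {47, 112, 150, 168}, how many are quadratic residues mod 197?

4

(47/197) = +1 → QR.
(112/197) = +1 → QR.
(150/197) = +1 → QR.
(168/197) = +1 → QR.
Total quadratic residues among the 4: 4.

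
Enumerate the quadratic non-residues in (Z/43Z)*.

2, 3, 5, 7, 8, 12, 18, 19, 20, 22, 26, 27, 28, 29, 30, 32, 33, 34, 37, 39, 42

Square k = 1,…,21 (k and 43−k give the same square):
1²=1, 2²=4, 3²=9, 4²=16, 5²=25, 6²=36, 7²≡6, 8²≡21, 9²≡38, 10²≡14, 11²≡35, 12²≡15, 13²≡40, 14²≡24, 15²≡10, 16²≡41, 17²≡31, 18²≡23, 19²≡17, 20²≡13, 21²≡11 (mod 43).
The residues are {1, 4, 6, 9, 10, 11, 13, 14, 15, 16, 17, 21, 23, 24, 25, 31, 35, 36, 38, 40, 41}; the non-residues are the remaining 21 nonzero classes.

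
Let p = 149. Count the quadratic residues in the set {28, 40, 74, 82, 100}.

3

(28/149) = +1 → QR.
(40/149) = -1 → non-residue.
(74/149) = -1 → non-residue.
(82/149) = +1 → QR.
(100/149) = +1 → QR.
Total quadratic residues among the 5: 3.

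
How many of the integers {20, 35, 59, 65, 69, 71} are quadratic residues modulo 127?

3

(20/127) = -1 → non-residue.
(35/127) = +1 → QR.
(59/127) = -1 → non-residue.
(65/127) = -1 → non-residue.
(69/127) = +1 → QR.
(71/127) = +1 → QR.
Total quadratic residues among the 6: 3.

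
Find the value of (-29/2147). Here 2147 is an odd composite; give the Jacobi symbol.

First reduce: -29 ≡ 2118 (mod 2147).
Pull out 2: since 2147 ≡ 3 (mod 8), (2/2147) = -1.
Reciprocity: 1059 ≡ 3 and 2147 ≡ 3 (mod 4), so (1059/2147) = −(2147/1059).
Reduce top mod 1059: now compute (29/1059).
Reciprocity: 29 ≡ 1 and 1059 ≡ 3 (mod 4), so (29/1059) = +(1059/29).
Reduce top mod 29: now compute (15/29).
Reciprocity: 15 ≡ 3 and 29 ≡ 1 (mod 4), so (15/29) = +(29/15).
Reduce top mod 15: now compute (14/15).
Pull out 2: since 15 ≡ 7 (mod 8), (2/15) = +1.
Reciprocity: 7 ≡ 3 and 15 ≡ 3 (mod 4), so (7/15) = −(15/7).
Reduce top mod 7: now compute (1/7).
Reached (1/7) = 1. Collecting the sign flips along the way, the symbol is -1.

-1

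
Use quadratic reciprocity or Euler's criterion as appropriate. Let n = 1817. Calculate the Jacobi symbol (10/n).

Pull out 2: since 1817 ≡ 1 (mod 8), (2/1817) = +1.
Reciprocity: 5 ≡ 1 and 1817 ≡ 1 (mod 4), so (5/1817) = +(1817/5).
Reduce top mod 5: now compute (2/5).
Pull out 2: since 5 ≡ 5 (mod 8), (2/5) = -1.
Reached (1/5) = 1. Collecting the sign flips along the way, the symbol is -1.

-1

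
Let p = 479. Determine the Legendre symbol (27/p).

1

Reciprocity: 27 ≡ 3 and 479 ≡ 3 (mod 4), so (27/479) = −(479/27).
Reduce top mod 27: now compute (20/27).
Pull out 2^2: since 27 ≡ 3 (mod 8), (2/27) = -1, so (2/27)^2 = +1.
Reciprocity: 5 ≡ 1 and 27 ≡ 3 (mod 4), so (5/27) = +(27/5).
Reduce top mod 5: now compute (2/5).
Pull out 2: since 5 ≡ 5 (mod 8), (2/5) = -1.
Reached (1/5) = 1. Collecting the sign flips along the way, the symbol is +1.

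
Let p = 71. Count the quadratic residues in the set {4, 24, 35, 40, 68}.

(4/71) = +1 → QR.
(24/71) = +1 → QR.
(35/71) = -1 → non-residue.
(40/71) = +1 → QR.
(68/71) = -1 → non-residue.
Total quadratic residues among the 5: 3.

3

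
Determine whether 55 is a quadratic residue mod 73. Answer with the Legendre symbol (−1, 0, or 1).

Euler's criterion: (55/73) ≡ 55^36 (mod 73).
55^2 ≡ 32 (mod 73)
55^4 ≡ 2 (mod 73)
55^8 ≡ 4 (mod 73)
55^16 ≡ 16 (mod 73)
55^32 ≡ 37 (mod 73)
55^36 = 55^(32+4) ≡ 1 (mod 73).
Result is 1, so (55/73) = 1.

1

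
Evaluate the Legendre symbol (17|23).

Reciprocity: 17 ≡ 1 and 23 ≡ 3 (mod 4), so (17/23) = +(23/17).
Reduce top mod 17: now compute (6/17).
Pull out 2: since 17 ≡ 1 (mod 8), (2/17) = +1.
Reciprocity: 3 ≡ 3 and 17 ≡ 1 (mod 4), so (3/17) = +(17/3).
Reduce top mod 3: now compute (2/3).
Pull out 2: since 3 ≡ 3 (mod 8), (2/3) = -1.
Reached (1/3) = 1. Collecting the sign flips along the way, the symbol is -1.

-1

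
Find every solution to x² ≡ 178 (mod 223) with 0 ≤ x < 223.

63, 160

Since 223 ≡ 3 (mod 4), a square root of 178 is 178^((223+1)/4) = 178^56 mod 223.
Repeated squaring: 178^2≡18, 178^4≡101, 178^8≡166, 178^16≡127, 178^32≡73 (mod 223).
178^56 = 178^(32+16+8) ≡ 63 (mod 223).
Check: 63² = 3969 ≡ 178 (mod 223). The two roots are 63 and 160.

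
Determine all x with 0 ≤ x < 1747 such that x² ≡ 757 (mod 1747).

Since 1747 ≡ 3 (mod 4), a square root of 757 is 757^((1747+1)/4) = 757^437 mod 1747.
Repeated squaring: 757^2≡33, 757^4≡1089, 757^8≡1455, 757^16≡1408, 757^32≡1366, 757^64≡160, 757^128≡1142, 757^256≡902 (mod 1747).
757^437 = 757^(256+128+32+16+4+1) ≡ 481 (mod 1747).
Check: 481² = 231361 ≡ 757 (mod 1747). The two roots are 481 and 1266.

481, 1266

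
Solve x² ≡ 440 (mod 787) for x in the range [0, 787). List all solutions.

Since 787 ≡ 3 (mod 4), a square root of 440 is 440^((787+1)/4) = 440^197 mod 787.
Repeated squaring: 440^2≡785, 440^4≡4, 440^8≡16, 440^16≡256, 440^32≡215, 440^64≡579, 440^128≡766 (mod 787).
440^197 = 440^(128+64+4+1) ≡ 264 (mod 787).
Check: 264² = 69696 ≡ 440 (mod 787). The two roots are 264 and 523.

264, 523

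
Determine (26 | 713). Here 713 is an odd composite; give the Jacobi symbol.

-1

Pull out 2: since 713 ≡ 1 (mod 8), (2/713) = +1.
Reciprocity: 13 ≡ 1 and 713 ≡ 1 (mod 4), so (13/713) = +(713/13).
Reduce top mod 13: now compute (11/13).
Reciprocity: 11 ≡ 3 and 13 ≡ 1 (mod 4), so (11/13) = +(13/11).
Reduce top mod 11: now compute (2/11).
Pull out 2: since 11 ≡ 3 (mod 8), (2/11) = -1.
Reached (1/11) = 1. Collecting the sign flips along the way, the symbol is -1.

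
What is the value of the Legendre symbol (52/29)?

1

Euler's criterion: (52/29) ≡ 23^14 (mod 29).
23^2 ≡ 7 (mod 29)
23^4 ≡ 20 (mod 29)
23^8 ≡ 23 (mod 29)
23^14 = 23^(8+4+2) ≡ 1 (mod 29).
Result is 1, so (52/29) = 1.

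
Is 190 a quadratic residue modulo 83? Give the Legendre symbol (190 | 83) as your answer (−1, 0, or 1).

First reduce: 190 ≡ 24 (mod 83).
Pull out 2^3: since 83 ≡ 3 (mod 8), (2/83) = -1, so (2/83)^3 = -1.
Reciprocity: 3 ≡ 3 and 83 ≡ 3 (mod 4), so (3/83) = −(83/3).
Reduce top mod 3: now compute (2/3).
Pull out 2: since 3 ≡ 3 (mod 8), (2/3) = -1.
Reached (1/3) = 1. Collecting the sign flips along the way, the symbol is -1.

-1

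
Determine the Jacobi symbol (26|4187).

Pull out 2: since 4187 ≡ 3 (mod 8), (2/4187) = -1.
Reciprocity: 13 ≡ 1 and 4187 ≡ 3 (mod 4), so (13/4187) = +(4187/13).
Reduce top mod 13: now compute (1/13).
Reached (1/13) = 1. Collecting the sign flips along the way, the symbol is -1.

-1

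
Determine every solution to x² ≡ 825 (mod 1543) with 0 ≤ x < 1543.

599, 944

Since 1543 ≡ 3 (mod 4), a square root of 825 is 825^((1543+1)/4) = 825^386 mod 1543.
Repeated squaring: 825^2≡162, 825^4≡13, 825^8≡169, 825^16≡787, 825^32≡626, 825^64≡1497, 825^128≡573, 825^256≡1213 (mod 1543).
825^386 = 825^(256+128+2) ≡ 599 (mod 1543).
Check: 599² = 358801 ≡ 825 (mod 1543). The two roots are 599 and 944.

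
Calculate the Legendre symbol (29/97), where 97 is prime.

-1

Reciprocity: 29 ≡ 1 and 97 ≡ 1 (mod 4), so (29/97) = +(97/29).
Reduce top mod 29: now compute (10/29).
Pull out 2: since 29 ≡ 5 (mod 8), (2/29) = -1.
Reciprocity: 5 ≡ 1 and 29 ≡ 1 (mod 4), so (5/29) = +(29/5).
Reduce top mod 5: now compute (4/5).
Pull out 2^2: since 5 ≡ 5 (mod 8), (2/5) = -1, so (2/5)^2 = +1.
Reached (1/5) = 1. Collecting the sign flips along the way, the symbol is -1.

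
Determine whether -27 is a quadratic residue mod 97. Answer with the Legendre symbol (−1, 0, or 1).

1

First reduce: -27 ≡ 70 (mod 97).
Pull out 2: since 97 ≡ 1 (mod 8), (2/97) = +1.
Reciprocity: 35 ≡ 3 and 97 ≡ 1 (mod 4), so (35/97) = +(97/35).
Reduce top mod 35: now compute (27/35).
Reciprocity: 27 ≡ 3 and 35 ≡ 3 (mod 4), so (27/35) = −(35/27).
Reduce top mod 27: now compute (8/27).
Pull out 2^3: since 27 ≡ 3 (mod 8), (2/27) = -1, so (2/27)^3 = -1.
Reached (1/27) = 1. Collecting the sign flips along the way, the symbol is +1.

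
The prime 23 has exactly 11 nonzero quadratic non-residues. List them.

5,7,10,11,14,15,17,19,20,21,22

Square k = 1,…,11 (k and 23−k give the same square):
1²=1, 2²=4, 3²=9, 4²=16, 5²≡2, 6²≡13, 7²≡3, 8²≡18, 9²≡12, 10²≡8, 11²≡6 (mod 23).
The residues are {1, 2, 3, 4, 6, 8, 9, 12, 13, 16, 18}; the non-residues are the remaining 11 nonzero classes.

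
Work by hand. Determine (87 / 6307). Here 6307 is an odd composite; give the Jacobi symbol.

1

Reciprocity: 87 ≡ 3 and 6307 ≡ 3 (mod 4), so (87/6307) = −(6307/87).
Reduce top mod 87: now compute (43/87).
Reciprocity: 43 ≡ 3 and 87 ≡ 3 (mod 4), so (43/87) = −(87/43).
Reduce top mod 43: now compute (1/43).
Reached (1/43) = 1. Collecting the sign flips along the way, the symbol is +1.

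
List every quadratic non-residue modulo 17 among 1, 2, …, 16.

3,5,6,7,10,11,12,14

Square k = 1,…,8 (k and 17−k give the same square):
1²=1, 2²=4, 3²=9, 4²=16, 5²≡8, 6²≡2, 7²≡15, 8²≡13 (mod 17).
The residues are {1, 2, 4, 8, 9, 13, 15, 16}; the non-residues are the remaining 8 nonzero classes.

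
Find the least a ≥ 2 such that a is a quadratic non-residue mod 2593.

5

(2/2593) = +1, so 2 is a residue.
(3/2593) = +1, so 3 is a residue.
(4/2593) = +1, so 4 is a residue.
(5/2593) = −1, so 5 is the smallest positive non-residue mod 2593.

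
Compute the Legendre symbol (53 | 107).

1

Reciprocity: 53 ≡ 1 and 107 ≡ 3 (mod 4), so (53/107) = +(107/53).
Reduce top mod 53: now compute (1/53).
Reached (1/53) = 1. Collecting the sign flips along the way, the symbol is +1.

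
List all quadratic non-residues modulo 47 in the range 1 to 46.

Square k = 1,…,23 (k and 47−k give the same square):
1²=1, 2²=4, 3²=9, 4²=16, 5²=25, 6²=36, 7²≡2, 8²≡17, 9²≡34, 10²≡6, 11²≡27, 12²≡3, 13²≡28, 14²≡8, 15²≡37, 16²≡21, 17²≡7, 18²≡42, 19²≡32, 20²≡24, 21²≡18, 22²≡14, 23²≡12 (mod 47).
The residues are {1, 2, 3, 4, 6, 7, 8, 9, 12, 14, 16, 17, 18, 21, 24, 25, 27, 28, 32, 34, 36, 37, 42}; the non-residues are the remaining 23 nonzero classes.

5, 10, 11, 13, 15, 19, 20, 22, 23, 26, 29, 30, 31, 33, 35, 38, 39, 40, 41, 43, 44, 45, 46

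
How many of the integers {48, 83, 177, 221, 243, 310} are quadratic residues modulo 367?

(48/367) = -1 → non-residue.
(83/367) = +1 → QR.
(177/367) = -1 → non-residue.
(221/367) = -1 → non-residue.
(243/367) = -1 → non-residue.
(310/367) = -1 → non-residue.
Total quadratic residues among the 6: 1.

1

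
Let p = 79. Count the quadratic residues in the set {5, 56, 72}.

2

(5/79) = +1 → QR.
(56/79) = -1 → non-residue.
(72/79) = +1 → QR.
Total quadratic residues among the 3: 2.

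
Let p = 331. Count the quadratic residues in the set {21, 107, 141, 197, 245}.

4

(21/331) = +1 → QR.
(107/331) = -1 → non-residue.
(141/331) = +1 → QR.
(197/331) = +1 → QR.
(245/331) = +1 → QR.
Total quadratic residues among the 5: 4.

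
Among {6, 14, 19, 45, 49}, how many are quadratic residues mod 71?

(6/71) = +1 → QR.
(14/71) = -1 → non-residue.
(19/71) = +1 → QR.
(45/71) = +1 → QR.
(49/71) = +1 → QR.
Total quadratic residues among the 5: 4.

4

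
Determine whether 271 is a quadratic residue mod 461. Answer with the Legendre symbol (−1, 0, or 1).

Reciprocity: 271 ≡ 3 and 461 ≡ 1 (mod 4), so (271/461) = +(461/271).
Reduce top mod 271: now compute (190/271).
Pull out 2: since 271 ≡ 7 (mod 8), (2/271) = +1.
Reciprocity: 95 ≡ 3 and 271 ≡ 3 (mod 4), so (95/271) = −(271/95).
Reduce top mod 95: now compute (81/95).
Reciprocity: 81 ≡ 1 and 95 ≡ 3 (mod 4), so (81/95) = +(95/81).
Reduce top mod 81: now compute (14/81).
Pull out 2: since 81 ≡ 1 (mod 8), (2/81) = +1.
Reciprocity: 7 ≡ 3 and 81 ≡ 1 (mod 4), so (7/81) = +(81/7).
Reduce top mod 7: now compute (4/7).
Pull out 2^2: since 7 ≡ 7 (mod 8), (2/7) = +1, so (2/7)^2 = +1.
Reached (1/7) = 1. Collecting the sign flips along the way, the symbol is -1.

-1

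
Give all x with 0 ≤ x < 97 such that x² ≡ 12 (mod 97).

97 ≡ 1 (mod 4), so we find a root by search.
Trying successive values, 20² = 400 ≡ 12 (mod 97). The other root is 97 − 20 = 77.

20, 77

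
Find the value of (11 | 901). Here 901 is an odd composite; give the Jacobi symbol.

-1

Reciprocity: 11 ≡ 3 and 901 ≡ 1 (mod 4), so (11/901) = +(901/11).
Reduce top mod 11: now compute (10/11).
Pull out 2: since 11 ≡ 3 (mod 8), (2/11) = -1.
Reciprocity: 5 ≡ 1 and 11 ≡ 3 (mod 4), so (5/11) = +(11/5).
Reduce top mod 5: now compute (1/5).
Reached (1/5) = 1. Collecting the sign flips along the way, the symbol is -1.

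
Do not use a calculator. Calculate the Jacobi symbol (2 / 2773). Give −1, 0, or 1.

Pull out 2: since 2773 ≡ 5 (mod 8), (2/2773) = -1.
Reached (1/2773) = 1. Collecting the sign flips along the way, the symbol is -1.

-1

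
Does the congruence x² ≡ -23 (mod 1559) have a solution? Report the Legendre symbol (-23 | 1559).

1

First reduce: -23 ≡ 1536 (mod 1559).
Pull out 2^9: since 1559 ≡ 7 (mod 8), (2/1559) = +1, so (2/1559)^9 = +1.
Reciprocity: 3 ≡ 3 and 1559 ≡ 3 (mod 4), so (3/1559) = −(1559/3).
Reduce top mod 3: now compute (2/3).
Pull out 2: since 3 ≡ 3 (mod 8), (2/3) = -1.
Reached (1/3) = 1. Collecting the sign flips along the way, the symbol is +1.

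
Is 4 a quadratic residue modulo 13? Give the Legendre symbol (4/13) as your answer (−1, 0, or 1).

Pull out 2^2: since 13 ≡ 5 (mod 8), (2/13) = -1, so (2/13)^2 = +1.
Reached (1/13) = 1. Collecting the sign flips along the way, the symbol is +1.

1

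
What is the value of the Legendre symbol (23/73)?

Euler's criterion: (23/73) ≡ 23^36 (mod 73).
23^2 ≡ 18 (mod 73)
23^4 ≡ 32 (mod 73)
23^8 ≡ 2 (mod 73)
23^16 ≡ 4 (mod 73)
23^32 ≡ 16 (mod 73)
23^36 = 23^(32+4) ≡ 1 (mod 73).
Result is 1, so (23/73) = 1.

1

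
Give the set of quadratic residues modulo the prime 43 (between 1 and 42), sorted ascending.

1, 4, 6, 9, 10, 11, 13, 14, 15, 16, 17, 21, 23, 24, 25, 31, 35, 36, 38, 40, 41

Square k = 1,…,21 (k and 43−k give the same square):
1²=1, 2²=4, 3²=9, 4²=16, 5²=25, 6²=36, 7²≡6, 8²≡21, 9²≡38, 10²≡14, 11²≡35, 12²≡15, 13²≡40, 14²≡24, 15²≡10, 16²≡41, 17²≡31, 18²≡23, 19²≡17, 20²≡13, 21²≡11 (mod 43).
So the quadratic residues mod 43 are {1, 4, 6, 9, 10, 11, 13, 14, 15, 16, 17, 21, 23, 24, 25, 31, 35, 36, 38, 40, 41}.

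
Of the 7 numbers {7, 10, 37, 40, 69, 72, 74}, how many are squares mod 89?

(7/89) = -1 → non-residue.
(10/89) = +1 → QR.
(37/89) = -1 → non-residue.
(40/89) = +1 → QR.
(69/89) = +1 → QR.
(72/89) = +1 → QR.
(74/89) = -1 → non-residue.
Total quadratic residues among the 7: 4.

4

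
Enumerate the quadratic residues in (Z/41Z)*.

1, 2, 4, 5, 8, 9, 10, 16, 18, 20, 21, 23, 25, 31, 32, 33, 36, 37, 39, 40

Square k = 1,…,20 (k and 41−k give the same square):
1²=1, 2²=4, 3²=9, 4²=16, 5²=25, 6²=36, 7²≡8, 8²≡23, 9²≡40, 10²≡18, 11²≡39, 12²≡21, 13²≡5, 14²≡32, 15²≡20, 16²≡10, 17²≡2, 18²≡37, 19²≡33, 20²≡31 (mod 41).
So the quadratic residues mod 41 are {1, 2, 4, 5, 8, 9, 10, 16, 18, 20, 21, 23, 25, 31, 32, 33, 36, 37, 39, 40}.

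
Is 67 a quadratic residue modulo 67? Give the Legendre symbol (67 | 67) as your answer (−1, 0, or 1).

0

First reduce: 67 ≡ 0 (mod 67).
Top reduces to 0: gcd > 1, so the symbol is 0.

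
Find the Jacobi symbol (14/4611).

Pull out 2: since 4611 ≡ 3 (mod 8), (2/4611) = -1.
Reciprocity: 7 ≡ 3 and 4611 ≡ 3 (mod 4), so (7/4611) = −(4611/7).
Reduce top mod 7: now compute (5/7).
Reciprocity: 5 ≡ 1 and 7 ≡ 3 (mod 4), so (5/7) = +(7/5).
Reduce top mod 5: now compute (2/5).
Pull out 2: since 5 ≡ 5 (mod 8), (2/5) = -1.
Reached (1/5) = 1. Collecting the sign flips along the way, the symbol is -1.

-1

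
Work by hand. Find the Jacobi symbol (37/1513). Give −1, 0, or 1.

1

Reciprocity: 37 ≡ 1 and 1513 ≡ 1 (mod 4), so (37/1513) = +(1513/37).
Reduce top mod 37: now compute (33/37).
Reciprocity: 33 ≡ 1 and 37 ≡ 1 (mod 4), so (33/37) = +(37/33).
Reduce top mod 33: now compute (4/33).
Pull out 2^2: since 33 ≡ 1 (mod 8), (2/33) = +1, so (2/33)^2 = +1.
Reached (1/33) = 1. Collecting the sign flips along the way, the symbol is +1.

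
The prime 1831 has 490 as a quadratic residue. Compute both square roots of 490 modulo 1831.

584, 1247

Since 1831 ≡ 3 (mod 4), a square root of 490 is 490^((1831+1)/4) = 490^458 mod 1831.
Repeated squaring: 490^2≡239, 490^4≡360, 490^8≡1430, 490^16≡1504, 490^32≡731, 490^64≡1540, 490^128≡455, 490^256≡122 (mod 1831).
490^458 = 490^(256+128+64+8+2) ≡ 584 (mod 1831).
Check: 584² = 341056 ≡ 490 (mod 1831). The two roots are 584 and 1247.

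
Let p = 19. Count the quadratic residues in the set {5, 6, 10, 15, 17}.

3

(5/19) = +1 → QR.
(6/19) = +1 → QR.
(10/19) = -1 → non-residue.
(15/19) = -1 → non-residue.
(17/19) = +1 → QR.
Total quadratic residues among the 5: 3.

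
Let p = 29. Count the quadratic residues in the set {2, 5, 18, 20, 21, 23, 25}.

4

(2/29) = -1 → non-residue.
(5/29) = +1 → QR.
(18/29) = -1 → non-residue.
(20/29) = +1 → QR.
(21/29) = -1 → non-residue.
(23/29) = +1 → QR.
(25/29) = +1 → QR.
Total quadratic residues among the 7: 4.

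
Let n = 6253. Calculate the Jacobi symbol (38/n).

Pull out 2: since 6253 ≡ 5 (mod 8), (2/6253) = -1.
Reciprocity: 19 ≡ 3 and 6253 ≡ 1 (mod 4), so (19/6253) = +(6253/19).
Reduce top mod 19: now compute (2/19).
Pull out 2: since 19 ≡ 3 (mod 8), (2/19) = -1.
Reached (1/19) = 1. Collecting the sign flips along the way, the symbol is +1.

1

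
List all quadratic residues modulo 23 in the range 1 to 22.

Square k = 1,…,11 (k and 23−k give the same square):
1²=1, 2²=4, 3²=9, 4²=16, 5²≡2, 6²≡13, 7²≡3, 8²≡18, 9²≡12, 10²≡8, 11²≡6 (mod 23).
So the quadratic residues mod 23 are {1, 2, 3, 4, 6, 8, 9, 12, 13, 16, 18}.

1,2,3,4,6,8,9,12,13,16,18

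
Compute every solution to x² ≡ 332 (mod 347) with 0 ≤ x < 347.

129, 218

Since 347 ≡ 3 (mod 4), a square root of 332 is 332^((347+1)/4) = 332^87 mod 347.
Repeated squaring: 332^2≡225, 332^4≡310, 332^8≡328, 332^16≡14, 332^32≡196, 332^64≡246 (mod 347).
332^87 = 332^(64+16+4+2+1) ≡ 129 (mod 347).
Check: 129² = 16641 ≡ 332 (mod 347). The two roots are 129 and 218.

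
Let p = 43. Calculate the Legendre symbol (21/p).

1

Euler's criterion: (21/43) ≡ 21^21 (mod 43).
21^2 ≡ 11 (mod 43)
21^4 ≡ 35 (mod 43)
21^8 ≡ 21 (mod 43)
21^16 ≡ 11 (mod 43)
21^21 = 21^(16+4+1) ≡ 1 (mod 43).
Result is 1, so (21/43) = 1.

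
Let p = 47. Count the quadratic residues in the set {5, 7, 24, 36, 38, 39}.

3

(5/47) = -1 → non-residue.
(7/47) = +1 → QR.
(24/47) = +1 → QR.
(36/47) = +1 → QR.
(38/47) = -1 → non-residue.
(39/47) = -1 → non-residue.
Total quadratic residues among the 6: 3.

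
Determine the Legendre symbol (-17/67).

Euler's criterion: (-17/67) ≡ 50^33 (mod 67).
50^2 ≡ 21 (mod 67)
50^4 ≡ 39 (mod 67)
50^8 ≡ 47 (mod 67)
50^16 ≡ 65 (mod 67)
50^32 ≡ 4 (mod 67)
50^33 = 50^(32+1) ≡ 66 (mod 67).
Result is 66 ≡ −1, so (-17/67) = −1.

-1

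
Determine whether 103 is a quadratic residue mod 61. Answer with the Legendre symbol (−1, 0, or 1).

Euler's criterion: (103/61) ≡ 42^30 (mod 61).
42^2 ≡ 56 (mod 61)
42^4 ≡ 25 (mod 61)
42^8 ≡ 15 (mod 61)
42^16 ≡ 42 (mod 61)
42^30 = 42^(16+8+4+2) ≡ 1 (mod 61).
Result is 1, so (103/61) = 1.

1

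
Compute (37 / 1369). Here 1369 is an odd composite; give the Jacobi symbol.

0

Reciprocity: 37 ≡ 1 and 1369 ≡ 1 (mod 4), so (37/1369) = +(1369/37).
Reduce top mod 37: now compute (0/37).
Top reduces to 0: gcd > 1, so the symbol is 0.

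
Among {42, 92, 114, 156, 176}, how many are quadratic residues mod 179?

2

(42/179) = +1 → QR.
(92/179) = -1 → non-residue.
(114/179) = -1 → non-residue.
(156/179) = +1 → QR.
(176/179) = -1 → non-residue.
Total quadratic residues among the 5: 2.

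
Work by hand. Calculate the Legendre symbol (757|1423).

1

Reciprocity: 757 ≡ 1 and 1423 ≡ 3 (mod 4), so (757/1423) = +(1423/757).
Reduce top mod 757: now compute (666/757).
Pull out 2: since 757 ≡ 5 (mod 8), (2/757) = -1.
Reciprocity: 333 ≡ 1 and 757 ≡ 1 (mod 4), so (333/757) = +(757/333).
Reduce top mod 333: now compute (91/333).
Reciprocity: 91 ≡ 3 and 333 ≡ 1 (mod 4), so (91/333) = +(333/91).
Reduce top mod 91: now compute (60/91).
Pull out 2^2: since 91 ≡ 3 (mod 8), (2/91) = -1, so (2/91)^2 = +1.
Reciprocity: 15 ≡ 3 and 91 ≡ 3 (mod 4), so (15/91) = −(91/15).
Reduce top mod 15: now compute (1/15).
Reached (1/15) = 1. Collecting the sign flips along the way, the symbol is +1.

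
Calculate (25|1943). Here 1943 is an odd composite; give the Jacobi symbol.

Reciprocity: 25 ≡ 1 and 1943 ≡ 3 (mod 4), so (25/1943) = +(1943/25).
Reduce top mod 25: now compute (18/25).
Pull out 2: since 25 ≡ 1 (mod 8), (2/25) = +1.
Reciprocity: 9 ≡ 1 and 25 ≡ 1 (mod 4), so (9/25) = +(25/9).
Reduce top mod 9: now compute (7/9).
Reciprocity: 7 ≡ 3 and 9 ≡ 1 (mod 4), so (7/9) = +(9/7).
Reduce top mod 7: now compute (2/7).
Pull out 2: since 7 ≡ 7 (mod 8), (2/7) = +1.
Reached (1/7) = 1. Collecting the sign flips along the way, the symbol is +1.

1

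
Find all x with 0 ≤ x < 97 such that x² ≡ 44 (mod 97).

23, 74

97 ≡ 1 (mod 4), so we find a root by search.
Trying successive values, 23² = 529 ≡ 44 (mod 97). The other root is 97 − 23 = 74.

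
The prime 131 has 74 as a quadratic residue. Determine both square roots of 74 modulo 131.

27, 104

Since 131 ≡ 3 (mod 4), a square root of 74 is 74^((131+1)/4) = 74^33 mod 131.
Repeated squaring: 74^2≡105, 74^4≡21, 74^8≡48, 74^16≡77, 74^32≡34 (mod 131).
74^33 = 74^(32+1) ≡ 27 (mod 131).
Check: 27² = 729 ≡ 74 (mod 131). The two roots are 27 and 104.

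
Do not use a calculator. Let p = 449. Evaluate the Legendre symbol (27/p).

-1

Euler's criterion: (27/449) ≡ 27^224 (mod 449).
27^2 ≡ 280 (mod 449)
27^4 ≡ 274 (mod 449)
27^8 ≡ 93 (mod 449)
27^16 ≡ 118 (mod 449)
27^32 ≡ 5 (mod 449)
27^64 ≡ 25 (mod 449)
27^128 ≡ 176 (mod 449)
27^224 = 27^(128+64+32) ≡ 448 (mod 449).
Result is 448 ≡ −1, so (27/449) = −1.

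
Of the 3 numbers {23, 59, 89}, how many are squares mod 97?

1

(23/97) = -1 → non-residue.
(59/97) = -1 → non-residue.
(89/97) = +1 → QR.
Total quadratic residues among the 3: 1.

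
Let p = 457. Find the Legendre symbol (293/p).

Euler's criterion: (293/457) ≡ 293^228 (mod 457).
293^2 ≡ 390 (mod 457)
293^4 ≡ 376 (mod 457)
293^8 ≡ 163 (mod 457)
293^16 ≡ 63 (mod 457)
293^32 ≡ 313 (mod 457)
293^64 ≡ 171 (mod 457)
293^128 ≡ 450 (mod 457)
293^228 = 293^(128+64+32+4) ≡ 456 (mod 457).
Result is 456 ≡ −1, so (293/457) = −1.

-1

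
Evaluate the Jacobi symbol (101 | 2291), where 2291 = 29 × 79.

Reciprocity: 101 ≡ 1 and 2291 ≡ 3 (mod 4), so (101/2291) = +(2291/101).
Reduce top mod 101: now compute (69/101).
Reciprocity: 69 ≡ 1 and 101 ≡ 1 (mod 4), so (69/101) = +(101/69).
Reduce top mod 69: now compute (32/69).
Pull out 2^5: since 69 ≡ 5 (mod 8), (2/69) = -1, so (2/69)^5 = -1.
Reached (1/69) = 1. Collecting the sign flips along the way, the symbol is -1.

-1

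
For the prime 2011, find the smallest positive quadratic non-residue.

2

(2/2011) = −1, so 2 is the smallest positive non-residue mod 2011.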